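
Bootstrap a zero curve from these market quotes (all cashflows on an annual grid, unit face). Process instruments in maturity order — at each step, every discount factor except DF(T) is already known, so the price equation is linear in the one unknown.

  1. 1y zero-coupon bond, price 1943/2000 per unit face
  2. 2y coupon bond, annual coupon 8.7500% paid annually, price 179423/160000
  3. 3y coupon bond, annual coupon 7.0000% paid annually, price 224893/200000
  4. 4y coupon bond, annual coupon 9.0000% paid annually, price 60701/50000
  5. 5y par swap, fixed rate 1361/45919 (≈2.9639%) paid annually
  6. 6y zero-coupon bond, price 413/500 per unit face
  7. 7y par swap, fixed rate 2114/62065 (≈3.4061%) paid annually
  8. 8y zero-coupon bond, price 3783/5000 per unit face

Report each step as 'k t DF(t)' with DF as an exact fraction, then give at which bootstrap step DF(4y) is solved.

1 1 1943/2000
2 2 953/1000
3 3 37/40
4 4 1757/2000
5 5 8639/10000
6 6 413/500
7 7 3943/5000
8 8 3783/5000
DF(4y) is solved at step 4

step 1 [1y] zero: DF = P = 1943/2000 ≈ 0.971500
step 2 [2y] bond c/1=7/80: DF=(179423/160000 − 7/80·(0.971500))/(1+7/80) = 953/1000 ≈ 0.953000
step 3 [3y] bond c/1=7/100: DF=(224893/200000 − 7/100·(0.971500+0.953000))/(1+7/100) = 37/40 ≈ 0.925000
step 4 [4y] bond c/1=9/100: DF=(60701/50000 − 9/100·(0.971500+0.953000+0.925000))/(1+9/100) = 1757/2000 ≈ 0.878500
step 5 [5y] swap r/1=1361/45919: DF=(1 − 1361/45919·(0.971500+0.953000+0.925000+0.878500))/(1+1361/45919) = 8639/10000 ≈ 0.863900
step 6 [6y] zero: DF = P = 413/500 ≈ 0.826000
step 7 [7y] swap r/1=2114/62065: DF=(1 − 2114/62065·(0.971500+0.953000+0.925000+0.878500+0.863900+0.826000))/(1+2114/62065) = 3943/5000 ≈ 0.788600
step 8 [8y] zero: DF = P = 3783/5000 ≈ 0.756600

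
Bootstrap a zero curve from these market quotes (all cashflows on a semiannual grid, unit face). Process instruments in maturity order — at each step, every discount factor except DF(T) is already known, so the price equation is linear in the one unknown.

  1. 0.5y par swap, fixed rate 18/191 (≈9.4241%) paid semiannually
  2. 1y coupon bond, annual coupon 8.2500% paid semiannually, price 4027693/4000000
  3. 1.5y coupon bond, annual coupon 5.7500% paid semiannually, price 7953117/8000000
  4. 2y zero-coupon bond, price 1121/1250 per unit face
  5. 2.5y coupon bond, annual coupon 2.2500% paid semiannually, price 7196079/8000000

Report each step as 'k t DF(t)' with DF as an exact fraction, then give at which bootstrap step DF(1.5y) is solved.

1 1/2 191/200
2 1 2323/2500
3 3/2 9137/10000
4 2 1121/1250
5 5/2 2121/2500
DF(1.5y) is solved at step 3

step 1 [0.5y] swap r/2=9/191: DF=(1 − 9/191·(0))/(1+9/191) = 191/200 ≈ 0.955000
step 2 [1y] bond c/2=33/800: DF=(4027693/4000000 − 33/800·(0.955000))/(1+33/800) = 2323/2500 ≈ 0.929200
step 3 [1.5y] bond c/2=23/800: DF=(7953117/8000000 − 23/800·(0.955000+0.929200))/(1+23/800) = 9137/10000 ≈ 0.913700
step 4 [2y] zero: DF = P = 1121/1250 ≈ 0.896800
step 5 [2.5y] bond c/2=9/800: DF=(7196079/8000000 − 9/800·(0.955000+0.929200+0.913700+0.896800))/(1+9/800) = 2121/2500 ≈ 0.848400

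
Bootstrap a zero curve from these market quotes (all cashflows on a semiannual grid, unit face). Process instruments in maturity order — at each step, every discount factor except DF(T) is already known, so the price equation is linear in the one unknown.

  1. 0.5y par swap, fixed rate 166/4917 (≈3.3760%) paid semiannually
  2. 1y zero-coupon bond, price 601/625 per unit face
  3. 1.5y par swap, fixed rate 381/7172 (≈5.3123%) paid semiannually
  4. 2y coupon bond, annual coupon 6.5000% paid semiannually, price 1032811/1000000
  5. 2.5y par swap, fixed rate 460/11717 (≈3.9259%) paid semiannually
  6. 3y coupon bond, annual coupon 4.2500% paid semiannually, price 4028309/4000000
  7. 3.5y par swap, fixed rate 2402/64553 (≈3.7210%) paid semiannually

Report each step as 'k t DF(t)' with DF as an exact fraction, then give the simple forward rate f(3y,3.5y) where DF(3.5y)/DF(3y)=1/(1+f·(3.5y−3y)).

1 1/2 4917/5000
2 1 601/625
3 3/2 4619/5000
4 2 91/100
5 5/2 227/250
6 3 4443/5000
7 7/2 8799/10000
f(3y,3.5y) = ((4443/5000)/(8799/10000) − 1)/(1/2) = 58/2933 ≈ 1.9775%

step 1 [0.5y] swap r/2=83/4917: DF=(1 − 83/4917·(0))/(1+83/4917) = 4917/5000 ≈ 0.983400
step 2 [1y] zero: DF = P = 601/625 ≈ 0.961600
step 3 [1.5y] swap r/2=381/14344: DF=(1 − 381/14344·(0.983400+0.961600))/(1+381/14344) = 4619/5000 ≈ 0.923800
step 4 [2y] bond c/2=13/400: DF=(1032811/1000000 − 13/400·(0.983400+0.961600+0.923800))/(1+13/400) = 91/100 ≈ 0.910000
step 5 [2.5y] swap r/2=230/11717: DF=(1 − 230/11717·(0.983400+0.961600+0.923800+0.910000))/(1+230/11717) = 227/250 ≈ 0.908000
step 6 [3y] bond c/2=17/800: DF=(4028309/4000000 − 17/800·(0.983400+0.961600+0.923800+0.910000+0.908000))/(1+17/800) = 4443/5000 ≈ 0.888600
step 7 [3.5y] swap r/2=1201/64553: DF=(1 − 1201/64553·(0.983400+0.961600+0.923800+0.910000+0.908000+0.888600))/(1+1201/64553) = 8799/10000 ≈ 0.879900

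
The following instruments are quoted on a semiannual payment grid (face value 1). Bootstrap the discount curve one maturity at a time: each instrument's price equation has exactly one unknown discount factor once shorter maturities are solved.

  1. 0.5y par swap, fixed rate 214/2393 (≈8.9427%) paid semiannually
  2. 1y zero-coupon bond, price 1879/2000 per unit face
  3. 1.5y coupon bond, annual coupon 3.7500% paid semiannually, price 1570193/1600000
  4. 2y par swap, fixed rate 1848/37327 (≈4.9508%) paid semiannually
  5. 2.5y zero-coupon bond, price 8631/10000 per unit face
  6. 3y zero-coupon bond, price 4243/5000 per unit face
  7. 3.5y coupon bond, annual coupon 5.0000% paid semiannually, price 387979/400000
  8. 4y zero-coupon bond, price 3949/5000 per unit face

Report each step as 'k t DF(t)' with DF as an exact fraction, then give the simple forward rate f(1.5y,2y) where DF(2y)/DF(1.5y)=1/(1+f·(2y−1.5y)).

step 1 [0.5y] swap r/2=107/2393: DF=(1 − 107/2393·(0))/(1+107/2393) = 2393/2500 ≈ 0.957200
step 2 [1y] zero: DF = P = 1879/2000 ≈ 0.939500
step 3 [1.5y] bond c/2=3/160: DF=(1570193/1600000 − 3/160·(0.957200+0.939500))/(1+3/160) = 2321/2500 ≈ 0.928400
step 4 [2y] swap r/2=924/37327: DF=(1 − 924/37327·(0.957200+0.939500+0.928400))/(1+924/37327) = 2269/2500 ≈ 0.907600
step 5 [2.5y] zero: DF = P = 8631/10000 ≈ 0.863100
step 6 [3y] zero: DF = P = 4243/5000 ≈ 0.848600
step 7 [3.5y] bond c/2=1/40: DF=(387979/400000 − 1/40·(0.957200+0.939500+0.928400+0.907600+0.863100+0.848600))/(1+1/40) = 1627/2000 ≈ 0.813500
step 8 [4y] zero: DF = P = 3949/5000 ≈ 0.789800

1 1/2 2393/2500
2 1 1879/2000
3 3/2 2321/2500
4 2 2269/2500
5 5/2 8631/10000
6 3 4243/5000
7 7/2 1627/2000
8 4 3949/5000
f(1.5y,2y) = ((2321/2500)/(2269/2500) − 1)/(1/2) = 104/2269 ≈ 4.5835%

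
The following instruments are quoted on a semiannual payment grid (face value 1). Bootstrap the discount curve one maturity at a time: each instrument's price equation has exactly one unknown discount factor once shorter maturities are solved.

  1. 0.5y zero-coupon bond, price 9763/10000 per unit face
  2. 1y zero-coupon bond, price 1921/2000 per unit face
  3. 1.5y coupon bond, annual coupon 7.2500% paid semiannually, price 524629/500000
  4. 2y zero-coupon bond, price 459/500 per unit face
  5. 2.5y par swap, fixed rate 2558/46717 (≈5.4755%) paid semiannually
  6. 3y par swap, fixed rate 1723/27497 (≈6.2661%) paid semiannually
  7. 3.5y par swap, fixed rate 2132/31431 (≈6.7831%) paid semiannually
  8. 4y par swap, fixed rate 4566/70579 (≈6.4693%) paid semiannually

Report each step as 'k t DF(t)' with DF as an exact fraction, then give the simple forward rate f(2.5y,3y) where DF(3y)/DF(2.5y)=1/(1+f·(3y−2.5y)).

1 1/2 9763/10000
2 1 1921/2000
3 3/2 1181/1250
4 2 459/500
5 5/2 8721/10000
6 3 8277/10000
7 7/2 1967/2500
8 4 7717/10000
f(2.5y,3y) = ((8721/10000)/(8277/10000) − 1)/(1/2) = 296/2759 ≈ 10.7285%

step 1 [0.5y] zero: DF = P = 9763/10000 ≈ 0.976300
step 2 [1y] zero: DF = P = 1921/2000 ≈ 0.960500
step 3 [1.5y] bond c/2=29/800: DF=(524629/500000 − 29/800·(0.976300+0.960500))/(1+29/800) = 1181/1250 ≈ 0.944800
step 4 [2y] zero: DF = P = 459/500 ≈ 0.918000
step 5 [2.5y] swap r/2=1279/46717: DF=(1 − 1279/46717·(0.976300+0.960500+0.944800+0.918000))/(1+1279/46717) = 8721/10000 ≈ 0.872100
step 6 [3y] swap r/2=1723/54994: DF=(1 − 1723/54994·(0.976300+0.960500+0.944800+0.918000+0.872100))/(1+1723/54994) = 8277/10000 ≈ 0.827700
step 7 [3.5y] swap r/2=1066/31431: DF=(1 − 1066/31431·(0.976300+0.960500+0.944800+0.918000+0.872100+0.827700))/(1+1066/31431) = 1967/2500 ≈ 0.786800
step 8 [4y] swap r/2=2283/70579: DF=(1 − 2283/70579·(0.976300+0.960500+0.944800+0.918000+0.872100+0.827700+0.786800))/(1+2283/70579) = 7717/10000 ≈ 0.771700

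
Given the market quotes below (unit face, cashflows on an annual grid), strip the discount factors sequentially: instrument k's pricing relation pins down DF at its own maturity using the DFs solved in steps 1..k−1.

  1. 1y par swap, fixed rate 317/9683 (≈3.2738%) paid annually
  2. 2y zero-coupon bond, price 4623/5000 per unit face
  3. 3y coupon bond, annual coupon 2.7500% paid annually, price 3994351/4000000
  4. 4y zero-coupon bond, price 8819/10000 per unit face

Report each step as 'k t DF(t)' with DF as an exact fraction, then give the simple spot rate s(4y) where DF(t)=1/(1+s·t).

1 1 9683/10000
2 2 4623/5000
3 3 2303/2500
4 4 8819/10000
s(4y) = (1/(8819/10000) − 1)/(4) = 1181/35276 ≈ 3.3479%

step 1 [1y] swap r/1=317/9683: DF=(1 − 317/9683·(0))/(1+317/9683) = 9683/10000 ≈ 0.968300
step 2 [2y] zero: DF = P = 4623/5000 ≈ 0.924600
step 3 [3y] bond c/1=11/400: DF=(3994351/4000000 − 11/400·(0.968300+0.924600))/(1+11/400) = 2303/2500 ≈ 0.921200
step 4 [4y] zero: DF = P = 8819/10000 ≈ 0.881900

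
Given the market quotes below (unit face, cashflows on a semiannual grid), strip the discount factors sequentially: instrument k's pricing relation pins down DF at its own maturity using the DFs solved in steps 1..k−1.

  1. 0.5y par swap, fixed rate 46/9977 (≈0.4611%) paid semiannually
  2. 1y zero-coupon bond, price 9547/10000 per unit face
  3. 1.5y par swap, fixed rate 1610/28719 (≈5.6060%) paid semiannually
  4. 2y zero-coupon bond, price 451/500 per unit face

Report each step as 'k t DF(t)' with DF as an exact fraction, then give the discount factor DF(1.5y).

step 1 [0.5y] swap r/2=23/9977: DF=(1 − 23/9977·(0))/(1+23/9977) = 9977/10000 ≈ 0.997700
step 2 [1y] zero: DF = P = 9547/10000 ≈ 0.954700
step 3 [1.5y] swap r/2=805/28719: DF=(1 − 805/28719·(0.997700+0.954700))/(1+805/28719) = 1839/2000 ≈ 0.919500
step 4 [2y] zero: DF = P = 451/500 ≈ 0.902000

1 1/2 9977/10000
2 1 9547/10000
3 3/2 1839/2000
4 2 451/500
DF(1.5y) = 1839/2000 ≈ 0.919500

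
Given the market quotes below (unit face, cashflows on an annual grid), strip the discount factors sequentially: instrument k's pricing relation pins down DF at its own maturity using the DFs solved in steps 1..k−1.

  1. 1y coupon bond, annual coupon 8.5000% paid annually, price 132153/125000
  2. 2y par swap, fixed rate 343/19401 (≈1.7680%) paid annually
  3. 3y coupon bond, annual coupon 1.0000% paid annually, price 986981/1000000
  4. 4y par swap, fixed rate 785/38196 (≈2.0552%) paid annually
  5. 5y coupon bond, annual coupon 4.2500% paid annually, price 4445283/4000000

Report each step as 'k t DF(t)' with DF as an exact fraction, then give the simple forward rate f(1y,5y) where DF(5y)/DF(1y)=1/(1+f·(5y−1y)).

1 1 609/625
2 2 9657/10000
3 3 479/500
4 4 1843/2000
5 5 9103/10000
f(1y,5y) = ((609/625)/(9103/10000) − 1)/(4) = 641/36412 ≈ 1.7604%

step 1 [1y] bond c/1=17/200: DF=(132153/125000 − 17/200·(0))/(1+17/200) = 609/625 ≈ 0.974400
step 2 [2y] swap r/1=343/19401: DF=(1 − 343/19401·(0.974400))/(1+343/19401) = 9657/10000 ≈ 0.965700
step 3 [3y] bond c/1=1/100: DF=(986981/1000000 − 1/100·(0.974400+0.965700))/(1+1/100) = 479/500 ≈ 0.958000
step 4 [4y] swap r/1=785/38196: DF=(1 − 785/38196·(0.974400+0.965700+0.958000))/(1+785/38196) = 1843/2000 ≈ 0.921500
step 5 [5y] bond c/1=17/400: DF=(4445283/4000000 − 17/400·(0.974400+0.965700+0.958000+0.921500))/(1+17/400) = 9103/10000 ≈ 0.910300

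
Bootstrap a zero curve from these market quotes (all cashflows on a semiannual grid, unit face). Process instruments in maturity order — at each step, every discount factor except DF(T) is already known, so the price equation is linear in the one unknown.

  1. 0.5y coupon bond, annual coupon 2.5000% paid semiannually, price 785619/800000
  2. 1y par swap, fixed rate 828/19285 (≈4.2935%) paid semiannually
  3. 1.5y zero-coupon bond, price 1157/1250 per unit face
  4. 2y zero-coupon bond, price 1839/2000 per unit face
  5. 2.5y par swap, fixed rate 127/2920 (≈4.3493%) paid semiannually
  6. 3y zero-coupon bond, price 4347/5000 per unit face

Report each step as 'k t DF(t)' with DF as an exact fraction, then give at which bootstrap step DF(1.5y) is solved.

step 1 [0.5y] bond c/2=1/80: DF=(785619/800000 − 1/80·(0))/(1+1/80) = 9699/10000 ≈ 0.969900
step 2 [1y] swap r/2=414/19285: DF=(1 − 414/19285·(0.969900))/(1+414/19285) = 4793/5000 ≈ 0.958600
step 3 [1.5y] zero: DF = P = 1157/1250 ≈ 0.925600
step 4 [2y] zero: DF = P = 1839/2000 ≈ 0.919500
step 5 [2.5y] swap r/2=127/5840: DF=(1 − 127/5840·(0.969900+0.958600+0.925600+0.919500))/(1+127/5840) = 1123/1250 ≈ 0.898400
step 6 [3y] zero: DF = P = 4347/5000 ≈ 0.869400

1 1/2 9699/10000
2 1 4793/5000
3 3/2 1157/1250
4 2 1839/2000
5 5/2 1123/1250
6 3 4347/5000
DF(1.5y) is solved at step 3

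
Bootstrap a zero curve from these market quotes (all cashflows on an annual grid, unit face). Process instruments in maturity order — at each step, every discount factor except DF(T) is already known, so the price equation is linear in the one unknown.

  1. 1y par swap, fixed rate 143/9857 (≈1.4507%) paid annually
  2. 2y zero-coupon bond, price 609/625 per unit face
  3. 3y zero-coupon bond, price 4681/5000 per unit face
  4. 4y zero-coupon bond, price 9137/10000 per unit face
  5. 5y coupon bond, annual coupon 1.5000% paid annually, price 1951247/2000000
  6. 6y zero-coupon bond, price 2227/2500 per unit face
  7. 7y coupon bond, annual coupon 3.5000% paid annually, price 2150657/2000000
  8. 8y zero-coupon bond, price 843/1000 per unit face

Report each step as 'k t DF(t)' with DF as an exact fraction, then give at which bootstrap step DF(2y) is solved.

step 1 [1y] swap r/1=143/9857: DF=(1 − 143/9857·(0))/(1+143/9857) = 9857/10000 ≈ 0.985700
step 2 [2y] zero: DF = P = 609/625 ≈ 0.974400
step 3 [3y] zero: DF = P = 4681/5000 ≈ 0.936200
step 4 [4y] zero: DF = P = 9137/10000 ≈ 0.913700
step 5 [5y] bond c/1=3/200: DF=(1951247/2000000 − 3/200·(0.985700+0.974400+0.936200+0.913700))/(1+3/200) = 9049/10000 ≈ 0.904900
step 6 [6y] zero: DF = P = 2227/2500 ≈ 0.890800
step 7 [7y] bond c/1=7/200: DF=(2150657/2000000 − 7/200·(0.985700+0.974400+0.936200+0.913700+0.904900+0.890800))/(1+7/200) = 4247/5000 ≈ 0.849400
step 8 [8y] zero: DF = P = 843/1000 ≈ 0.843000

1 1 9857/10000
2 2 609/625
3 3 4681/5000
4 4 9137/10000
5 5 9049/10000
6 6 2227/2500
7 7 4247/5000
8 8 843/1000
DF(2y) is solved at step 2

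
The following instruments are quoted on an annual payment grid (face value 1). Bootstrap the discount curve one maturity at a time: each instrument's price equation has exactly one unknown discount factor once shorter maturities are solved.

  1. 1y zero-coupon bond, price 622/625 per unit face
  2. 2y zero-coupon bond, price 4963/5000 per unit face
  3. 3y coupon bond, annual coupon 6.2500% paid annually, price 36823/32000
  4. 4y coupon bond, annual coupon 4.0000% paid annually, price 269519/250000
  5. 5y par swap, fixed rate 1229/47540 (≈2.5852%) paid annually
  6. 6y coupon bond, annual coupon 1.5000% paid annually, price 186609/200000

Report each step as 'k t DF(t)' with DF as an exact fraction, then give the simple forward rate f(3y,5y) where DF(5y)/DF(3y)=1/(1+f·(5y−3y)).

step 1 [1y] zero: DF = P = 622/625 ≈ 0.995200
step 2 [2y] zero: DF = P = 4963/5000 ≈ 0.992600
step 3 [3y] bond c/1=1/16: DF=(36823/32000 − 1/16·(0.995200+0.992600))/(1+1/16) = 9661/10000 ≈ 0.966100
step 4 [4y] bond c/1=1/25: DF=(269519/250000 − 1/25·(0.995200+0.992600+0.966100))/(1+1/25) = 923/1000 ≈ 0.923000
step 5 [5y] swap r/1=1229/47540: DF=(1 − 1229/47540·(0.995200+0.992600+0.966100+0.923000))/(1+1229/47540) = 8771/10000 ≈ 0.877100
step 6 [6y] bond c/1=3/200: DF=(186609/200000 − 3/200·(0.995200+0.992600+0.966100+0.923000+0.877100))/(1+3/200) = 849/1000 ≈ 0.849000

1 1 622/625
2 2 4963/5000
3 3 9661/10000
4 4 923/1000
5 5 8771/10000
6 6 849/1000
f(3y,5y) = ((9661/10000)/(8771/10000) − 1)/(2) = 445/8771 ≈ 5.0735%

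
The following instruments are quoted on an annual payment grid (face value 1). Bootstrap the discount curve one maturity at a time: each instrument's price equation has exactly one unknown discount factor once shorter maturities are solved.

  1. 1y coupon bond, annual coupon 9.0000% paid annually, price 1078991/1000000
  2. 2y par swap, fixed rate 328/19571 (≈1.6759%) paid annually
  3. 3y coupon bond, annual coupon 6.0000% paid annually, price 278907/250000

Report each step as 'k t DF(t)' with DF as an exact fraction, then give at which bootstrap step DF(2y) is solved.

step 1 [1y] bond c/1=9/100: DF=(1078991/1000000 − 9/100·(0))/(1+9/100) = 9899/10000 ≈ 0.989900
step 2 [2y] swap r/1=328/19571: DF=(1 − 328/19571·(0.989900))/(1+328/19571) = 1209/1250 ≈ 0.967200
step 3 [3y] bond c/1=3/50: DF=(278907/250000 − 3/50·(0.989900+0.967200))/(1+3/50) = 9417/10000 ≈ 0.941700

1 1 9899/10000
2 2 1209/1250
3 3 9417/10000
DF(2y) is solved at step 2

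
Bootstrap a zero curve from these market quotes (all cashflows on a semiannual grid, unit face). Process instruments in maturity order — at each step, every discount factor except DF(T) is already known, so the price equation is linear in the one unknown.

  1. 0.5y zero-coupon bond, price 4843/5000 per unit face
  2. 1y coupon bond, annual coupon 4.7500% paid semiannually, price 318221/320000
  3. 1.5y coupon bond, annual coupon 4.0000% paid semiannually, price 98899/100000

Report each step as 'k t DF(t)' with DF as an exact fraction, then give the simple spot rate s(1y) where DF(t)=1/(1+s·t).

step 1 [0.5y] zero: DF = P = 4843/5000 ≈ 0.968600
step 2 [1y] bond c/2=19/800: DF=(318221/320000 − 19/800·(0.968600))/(1+19/800) = 9489/10000 ≈ 0.948900
step 3 [1.5y] bond c/2=1/50: DF=(98899/100000 − 1/50·(0.968600+0.948900))/(1+1/50) = 233/250 ≈ 0.932000

1 1/2 4843/5000
2 1 9489/10000
3 3/2 233/250
s(1y) = (1/(9489/10000) − 1)/(1) = 511/9489 ≈ 5.3852%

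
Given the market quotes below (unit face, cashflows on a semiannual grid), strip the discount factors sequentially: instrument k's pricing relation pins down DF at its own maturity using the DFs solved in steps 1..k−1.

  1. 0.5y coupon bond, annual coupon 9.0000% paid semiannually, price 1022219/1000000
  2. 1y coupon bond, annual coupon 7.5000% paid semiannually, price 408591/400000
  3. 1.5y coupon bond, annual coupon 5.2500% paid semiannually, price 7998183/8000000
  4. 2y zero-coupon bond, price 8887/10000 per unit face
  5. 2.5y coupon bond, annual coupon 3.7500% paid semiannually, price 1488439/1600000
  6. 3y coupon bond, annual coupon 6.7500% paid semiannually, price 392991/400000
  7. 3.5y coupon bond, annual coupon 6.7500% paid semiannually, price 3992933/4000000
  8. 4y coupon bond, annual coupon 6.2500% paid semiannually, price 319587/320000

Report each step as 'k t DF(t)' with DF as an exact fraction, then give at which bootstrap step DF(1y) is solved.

1 1/2 4891/5000
2 1 2373/2500
3 3/2 9249/10000
4 2 8887/10000
5 5/2 8443/10000
6 3 8007/10000
7 7/2 3949/5000
8 4 7813/10000
DF(1y) is solved at step 2

step 1 [0.5y] bond c/2=9/200: DF=(1022219/1000000 − 9/200·(0))/(1+9/200) = 4891/5000 ≈ 0.978200
step 2 [1y] bond c/2=3/80: DF=(408591/400000 − 3/80·(0.978200))/(1+3/80) = 2373/2500 ≈ 0.949200
step 3 [1.5y] bond c/2=21/800: DF=(7998183/8000000 − 21/800·(0.978200+0.949200))/(1+21/800) = 9249/10000 ≈ 0.924900
step 4 [2y] zero: DF = P = 8887/10000 ≈ 0.888700
step 5 [2.5y] bond c/2=3/160: DF=(1488439/1600000 − 3/160·(0.978200+0.949200+0.924900+0.888700))/(1+3/160) = 8443/10000 ≈ 0.844300
step 6 [3y] bond c/2=27/800: DF=(392991/400000 − 27/800·(0.978200+0.949200+0.924900+0.888700+0.844300))/(1+27/800) = 8007/10000 ≈ 0.800700
step 7 [3.5y] bond c/2=27/800: DF=(3992933/4000000 − 27/800·(0.978200+0.949200+0.924900+0.888700+0.844300+0.800700))/(1+27/800) = 3949/5000 ≈ 0.789800
step 8 [4y] bond c/2=1/32: DF=(319587/320000 − 1/32·(0.978200+0.949200+0.924900+0.888700+0.844300+0.800700+0.789800))/(1+1/32) = 7813/10000 ≈ 0.781300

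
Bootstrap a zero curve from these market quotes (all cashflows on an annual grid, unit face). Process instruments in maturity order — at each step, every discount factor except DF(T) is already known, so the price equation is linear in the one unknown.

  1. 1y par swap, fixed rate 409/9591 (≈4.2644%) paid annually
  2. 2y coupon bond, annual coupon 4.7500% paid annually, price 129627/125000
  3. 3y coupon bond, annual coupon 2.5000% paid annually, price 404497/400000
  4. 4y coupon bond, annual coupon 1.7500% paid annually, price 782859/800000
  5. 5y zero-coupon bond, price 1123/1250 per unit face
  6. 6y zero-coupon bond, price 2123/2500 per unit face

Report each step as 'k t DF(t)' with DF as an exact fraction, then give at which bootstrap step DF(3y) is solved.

1 1 9591/10000
2 2 1893/2000
3 3 9401/10000
4 4 1141/1250
5 5 1123/1250
6 6 2123/2500
DF(3y) is solved at step 3

step 1 [1y] swap r/1=409/9591: DF=(1 − 409/9591·(0))/(1+409/9591) = 9591/10000 ≈ 0.959100
step 2 [2y] bond c/1=19/400: DF=(129627/125000 − 19/400·(0.959100))/(1+19/400) = 1893/2000 ≈ 0.946500
step 3 [3y] bond c/1=1/40: DF=(404497/400000 − 1/40·(0.959100+0.946500))/(1+1/40) = 9401/10000 ≈ 0.940100
step 4 [4y] bond c/1=7/400: DF=(782859/800000 − 7/400·(0.959100+0.946500+0.940100))/(1+7/400) = 1141/1250 ≈ 0.912800
step 5 [5y] zero: DF = P = 1123/1250 ≈ 0.898400
step 6 [6y] zero: DF = P = 2123/2500 ≈ 0.849200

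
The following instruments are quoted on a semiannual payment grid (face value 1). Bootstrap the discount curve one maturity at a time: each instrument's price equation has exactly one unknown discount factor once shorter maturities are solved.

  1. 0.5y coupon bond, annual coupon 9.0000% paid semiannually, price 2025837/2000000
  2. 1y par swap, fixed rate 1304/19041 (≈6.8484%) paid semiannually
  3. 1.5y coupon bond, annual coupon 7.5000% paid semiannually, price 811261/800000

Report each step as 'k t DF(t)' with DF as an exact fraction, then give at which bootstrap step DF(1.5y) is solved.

1 1/2 9693/10000
2 1 2337/2500
3 3/2 4543/5000
DF(1.5y) is solved at step 3

step 1 [0.5y] bond c/2=9/200: DF=(2025837/2000000 − 9/200·(0))/(1+9/200) = 9693/10000 ≈ 0.969300
step 2 [1y] swap r/2=652/19041: DF=(1 − 652/19041·(0.969300))/(1+652/19041) = 2337/2500 ≈ 0.934800
step 3 [1.5y] bond c/2=3/80: DF=(811261/800000 − 3/80·(0.969300+0.934800))/(1+3/80) = 4543/5000 ≈ 0.908600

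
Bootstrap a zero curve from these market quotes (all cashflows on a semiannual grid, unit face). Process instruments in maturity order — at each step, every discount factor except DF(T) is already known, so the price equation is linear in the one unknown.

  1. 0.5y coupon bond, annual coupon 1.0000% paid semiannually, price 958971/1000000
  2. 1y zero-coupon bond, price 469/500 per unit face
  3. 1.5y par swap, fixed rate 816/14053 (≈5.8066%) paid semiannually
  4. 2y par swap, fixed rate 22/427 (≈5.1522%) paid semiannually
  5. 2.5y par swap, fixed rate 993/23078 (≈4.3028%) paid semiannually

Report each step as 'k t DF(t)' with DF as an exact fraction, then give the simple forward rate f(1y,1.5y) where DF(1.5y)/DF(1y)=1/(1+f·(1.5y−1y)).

1 1/2 4771/5000
2 1 469/500
3 3/2 574/625
4 2 9043/10000
5 5/2 9007/10000
f(1y,1.5y) = ((469/500)/(574/625) − 1)/(1/2) = 7/164 ≈ 4.2683%

step 1 [0.5y] bond c/2=1/200: DF=(958971/1000000 − 1/200·(0))/(1+1/200) = 4771/5000 ≈ 0.954200
step 2 [1y] zero: DF = P = 469/500 ≈ 0.938000
step 3 [1.5y] swap r/2=408/14053: DF=(1 − 408/14053·(0.954200+0.938000))/(1+408/14053) = 574/625 ≈ 0.918400
step 4 [2y] swap r/2=11/427: DF=(1 − 11/427·(0.954200+0.938000+0.918400))/(1+11/427) = 9043/10000 ≈ 0.904300
step 5 [2.5y] swap r/2=993/46156: DF=(1 − 993/46156·(0.954200+0.938000+0.918400+0.904300))/(1+993/46156) = 9007/10000 ≈ 0.900700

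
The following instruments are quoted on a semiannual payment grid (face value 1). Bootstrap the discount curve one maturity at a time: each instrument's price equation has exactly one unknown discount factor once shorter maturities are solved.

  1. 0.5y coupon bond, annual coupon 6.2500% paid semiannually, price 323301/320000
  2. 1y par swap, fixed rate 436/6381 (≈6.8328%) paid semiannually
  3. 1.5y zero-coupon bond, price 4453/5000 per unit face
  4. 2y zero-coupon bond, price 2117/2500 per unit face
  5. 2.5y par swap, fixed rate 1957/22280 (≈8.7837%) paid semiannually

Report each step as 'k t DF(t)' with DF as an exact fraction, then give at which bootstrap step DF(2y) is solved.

step 1 [0.5y] bond c/2=1/32: DF=(323301/320000 − 1/32·(0))/(1+1/32) = 9797/10000 ≈ 0.979700
step 2 [1y] swap r/2=218/6381: DF=(1 − 218/6381·(0.979700))/(1+218/6381) = 4673/5000 ≈ 0.934600
step 3 [1.5y] zero: DF = P = 4453/5000 ≈ 0.890600
step 4 [2y] zero: DF = P = 2117/2500 ≈ 0.846800
step 5 [2.5y] swap r/2=1957/44560: DF=(1 − 1957/44560·(0.979700+0.934600+0.890600+0.846800))/(1+1957/44560) = 8043/10000 ≈ 0.804300

1 1/2 9797/10000
2 1 4673/5000
3 3/2 4453/5000
4 2 2117/2500
5 5/2 8043/10000
DF(2y) is solved at step 4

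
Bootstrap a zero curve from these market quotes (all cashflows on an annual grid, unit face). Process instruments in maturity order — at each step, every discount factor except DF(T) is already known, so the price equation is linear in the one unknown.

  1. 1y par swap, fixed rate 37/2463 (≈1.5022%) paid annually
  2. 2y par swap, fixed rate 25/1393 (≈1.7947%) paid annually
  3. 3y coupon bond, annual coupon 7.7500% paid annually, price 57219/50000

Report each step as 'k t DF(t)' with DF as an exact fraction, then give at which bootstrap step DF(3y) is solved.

step 1 [1y] swap r/1=37/2463: DF=(1 − 37/2463·(0))/(1+37/2463) = 2463/2500 ≈ 0.985200
step 2 [2y] swap r/1=25/1393: DF=(1 − 25/1393·(0.985200))/(1+25/1393) = 193/200 ≈ 0.965000
step 3 [3y] bond c/1=31/400: DF=(57219/50000 − 31/400·(0.985200+0.965000))/(1+31/400) = 4609/5000 ≈ 0.921800

1 1 2463/2500
2 2 193/200
3 3 4609/5000
DF(3y) is solved at step 3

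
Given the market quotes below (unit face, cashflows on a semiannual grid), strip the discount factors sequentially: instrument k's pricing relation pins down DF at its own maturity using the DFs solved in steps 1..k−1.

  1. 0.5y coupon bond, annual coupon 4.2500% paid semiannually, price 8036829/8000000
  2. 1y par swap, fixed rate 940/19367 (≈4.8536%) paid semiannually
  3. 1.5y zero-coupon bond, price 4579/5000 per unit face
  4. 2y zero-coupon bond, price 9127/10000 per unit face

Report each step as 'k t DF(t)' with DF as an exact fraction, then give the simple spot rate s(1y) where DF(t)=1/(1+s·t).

step 1 [0.5y] bond c/2=17/800: DF=(8036829/8000000 − 17/800·(0))/(1+17/800) = 9837/10000 ≈ 0.983700
step 2 [1y] swap r/2=470/19367: DF=(1 − 470/19367·(0.983700))/(1+470/19367) = 953/1000 ≈ 0.953000
step 3 [1.5y] zero: DF = P = 4579/5000 ≈ 0.915800
step 4 [2y] zero: DF = P = 9127/10000 ≈ 0.912700

1 1/2 9837/10000
2 1 953/1000
3 3/2 4579/5000
4 2 9127/10000
s(1y) = (1/(953/1000) − 1)/(1) = 47/953 ≈ 4.9318%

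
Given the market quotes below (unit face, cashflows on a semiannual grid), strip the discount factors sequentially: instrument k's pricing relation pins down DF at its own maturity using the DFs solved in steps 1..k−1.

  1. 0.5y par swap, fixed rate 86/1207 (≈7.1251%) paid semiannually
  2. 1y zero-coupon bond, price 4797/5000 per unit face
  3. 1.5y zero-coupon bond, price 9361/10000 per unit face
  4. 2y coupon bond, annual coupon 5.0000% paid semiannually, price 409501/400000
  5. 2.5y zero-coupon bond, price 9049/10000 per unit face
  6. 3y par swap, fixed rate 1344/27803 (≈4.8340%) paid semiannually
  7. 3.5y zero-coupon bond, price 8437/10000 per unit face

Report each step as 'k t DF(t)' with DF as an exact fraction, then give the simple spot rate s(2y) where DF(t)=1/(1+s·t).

1 1/2 1207/1250
2 1 4797/5000
3 3/2 9361/10000
4 2 929/1000
5 5/2 9049/10000
6 3 541/625
7 7/2 8437/10000
s(2y) = (1/(929/1000) − 1)/(2) = 71/1858 ≈ 3.8213%

step 1 [0.5y] swap r/2=43/1207: DF=(1 − 43/1207·(0))/(1+43/1207) = 1207/1250 ≈ 0.965600
step 2 [1y] zero: DF = P = 4797/5000 ≈ 0.959400
step 3 [1.5y] zero: DF = P = 9361/10000 ≈ 0.936100
step 4 [2y] bond c/2=1/40: DF=(409501/400000 − 1/40·(0.965600+0.959400+0.936100))/(1+1/40) = 929/1000 ≈ 0.929000
step 5 [2.5y] zero: DF = P = 9049/10000 ≈ 0.904900
step 6 [3y] swap r/2=672/27803: DF=(1 − 672/27803·(0.965600+0.959400+0.936100+0.929000+0.904900))/(1+672/27803) = 541/625 ≈ 0.865600
step 7 [3.5y] zero: DF = P = 8437/10000 ≈ 0.843700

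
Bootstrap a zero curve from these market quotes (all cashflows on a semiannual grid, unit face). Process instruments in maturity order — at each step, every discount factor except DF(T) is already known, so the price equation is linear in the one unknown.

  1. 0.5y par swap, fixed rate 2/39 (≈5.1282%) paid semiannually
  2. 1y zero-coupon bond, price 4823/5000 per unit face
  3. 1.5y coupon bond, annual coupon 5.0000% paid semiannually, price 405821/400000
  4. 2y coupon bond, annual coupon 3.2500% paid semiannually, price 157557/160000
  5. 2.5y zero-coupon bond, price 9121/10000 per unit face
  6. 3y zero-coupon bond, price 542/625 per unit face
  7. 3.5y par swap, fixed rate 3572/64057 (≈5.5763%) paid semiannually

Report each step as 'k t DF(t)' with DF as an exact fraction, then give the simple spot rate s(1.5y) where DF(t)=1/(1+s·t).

step 1 [0.5y] swap r/2=1/39: DF=(1 − 1/39·(0))/(1+1/39) = 39/40 ≈ 0.975000
step 2 [1y] zero: DF = P = 4823/5000 ≈ 0.964600
step 3 [1.5y] bond c/2=1/40: DF=(405821/400000 − 1/40·(0.975000+0.964600))/(1+1/40) = 377/400 ≈ 0.942500
step 4 [2y] bond c/2=13/800: DF=(157557/160000 − 13/800·(0.975000+0.964600+0.942500))/(1+13/800) = 9229/10000 ≈ 0.922900
step 5 [2.5y] zero: DF = P = 9121/10000 ≈ 0.912100
step 6 [3y] zero: DF = P = 542/625 ≈ 0.867200
step 7 [3.5y] swap r/2=1786/64057: DF=(1 − 1786/64057·(0.975000+0.964600+0.942500+0.922900+0.912100+0.867200))/(1+1786/64057) = 4107/5000 ≈ 0.821400

1 1/2 39/40
2 1 4823/5000
3 3/2 377/400
4 2 9229/10000
5 5/2 9121/10000
6 3 542/625
7 7/2 4107/5000
s(1.5y) = (1/(377/400) − 1)/(3/2) = 46/1131 ≈ 4.0672%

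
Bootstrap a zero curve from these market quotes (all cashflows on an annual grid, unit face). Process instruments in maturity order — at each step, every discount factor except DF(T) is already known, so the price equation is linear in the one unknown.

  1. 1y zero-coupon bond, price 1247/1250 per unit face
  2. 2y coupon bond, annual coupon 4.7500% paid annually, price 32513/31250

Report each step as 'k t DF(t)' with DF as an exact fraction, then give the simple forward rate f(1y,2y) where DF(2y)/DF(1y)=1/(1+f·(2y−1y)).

step 1 [1y] zero: DF = P = 1247/1250 ≈ 0.997600
step 2 [2y] bond c/1=19/400: DF=(32513/31250 − 19/400·(0.997600))/(1+19/400) = 237/250 ≈ 0.948000

1 1 1247/1250
2 2 237/250
f(1y,2y) = ((1247/1250)/(237/250) − 1)/(1) = 62/1185 ≈ 5.2321%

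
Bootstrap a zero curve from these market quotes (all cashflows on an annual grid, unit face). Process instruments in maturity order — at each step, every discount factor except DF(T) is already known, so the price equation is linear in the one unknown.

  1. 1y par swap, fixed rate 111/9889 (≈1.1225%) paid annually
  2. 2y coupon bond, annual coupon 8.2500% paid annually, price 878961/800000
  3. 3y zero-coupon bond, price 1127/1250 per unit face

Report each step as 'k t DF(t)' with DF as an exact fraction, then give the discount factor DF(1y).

step 1 [1y] swap r/1=111/9889: DF=(1 − 111/9889·(0))/(1+111/9889) = 9889/10000 ≈ 0.988900
step 2 [2y] bond c/1=33/400: DF=(878961/800000 − 33/400·(0.988900))/(1+33/400) = 2349/2500 ≈ 0.939600
step 3 [3y] zero: DF = P = 1127/1250 ≈ 0.901600

1 1 9889/10000
2 2 2349/2500
3 3 1127/1250
DF(1y) = 9889/10000 ≈ 0.988900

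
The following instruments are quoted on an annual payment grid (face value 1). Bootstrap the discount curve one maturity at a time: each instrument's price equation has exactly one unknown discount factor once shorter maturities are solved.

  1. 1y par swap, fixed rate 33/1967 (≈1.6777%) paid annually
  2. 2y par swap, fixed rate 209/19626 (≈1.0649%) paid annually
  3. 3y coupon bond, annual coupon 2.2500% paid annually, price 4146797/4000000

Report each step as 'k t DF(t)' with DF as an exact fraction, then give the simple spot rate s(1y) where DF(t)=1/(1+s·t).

step 1 [1y] swap r/1=33/1967: DF=(1 − 33/1967·(0))/(1+33/1967) = 1967/2000 ≈ 0.983500
step 2 [2y] swap r/1=209/19626: DF=(1 − 209/19626·(0.983500))/(1+209/19626) = 9791/10000 ≈ 0.979100
step 3 [3y] bond c/1=9/400: DF=(4146797/4000000 − 9/400·(0.983500+0.979100))/(1+9/400) = 9707/10000 ≈ 0.970700

1 1 1967/2000
2 2 9791/10000
3 3 9707/10000
s(1y) = (1/(1967/2000) − 1)/(1) = 33/1967 ≈ 1.6777%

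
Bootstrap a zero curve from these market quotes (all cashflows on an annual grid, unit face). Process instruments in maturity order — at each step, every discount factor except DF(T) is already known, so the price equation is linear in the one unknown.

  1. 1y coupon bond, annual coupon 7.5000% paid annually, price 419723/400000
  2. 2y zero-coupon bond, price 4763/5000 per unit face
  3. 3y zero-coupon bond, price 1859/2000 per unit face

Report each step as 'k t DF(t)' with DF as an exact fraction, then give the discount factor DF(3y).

step 1 [1y] bond c/1=3/40: DF=(419723/400000 − 3/40·(0))/(1+3/40) = 9761/10000 ≈ 0.976100
step 2 [2y] zero: DF = P = 4763/5000 ≈ 0.952600
step 3 [3y] zero: DF = P = 1859/2000 ≈ 0.929500

1 1 9761/10000
2 2 4763/5000
3 3 1859/2000
DF(3y) = 1859/2000 ≈ 0.929500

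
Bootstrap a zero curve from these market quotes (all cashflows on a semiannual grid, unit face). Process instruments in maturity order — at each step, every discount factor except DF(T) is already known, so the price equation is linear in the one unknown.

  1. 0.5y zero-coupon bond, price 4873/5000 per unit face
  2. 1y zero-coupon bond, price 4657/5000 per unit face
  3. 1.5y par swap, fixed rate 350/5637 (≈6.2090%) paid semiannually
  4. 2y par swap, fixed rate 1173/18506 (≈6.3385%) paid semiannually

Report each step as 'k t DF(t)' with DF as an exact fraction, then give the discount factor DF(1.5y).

1 1/2 4873/5000
2 1 4657/5000
3 3/2 73/80
4 2 8827/10000
DF(1.5y) = 73/80 ≈ 0.912500

step 1 [0.5y] zero: DF = P = 4873/5000 ≈ 0.974600
step 2 [1y] zero: DF = P = 4657/5000 ≈ 0.931400
step 3 [1.5y] swap r/2=175/5637: DF=(1 − 175/5637·(0.974600+0.931400))/(1+175/5637) = 73/80 ≈ 0.912500
step 4 [2y] swap r/2=1173/37012: DF=(1 − 1173/37012·(0.974600+0.931400+0.912500))/(1+1173/37012) = 8827/10000 ≈ 0.882700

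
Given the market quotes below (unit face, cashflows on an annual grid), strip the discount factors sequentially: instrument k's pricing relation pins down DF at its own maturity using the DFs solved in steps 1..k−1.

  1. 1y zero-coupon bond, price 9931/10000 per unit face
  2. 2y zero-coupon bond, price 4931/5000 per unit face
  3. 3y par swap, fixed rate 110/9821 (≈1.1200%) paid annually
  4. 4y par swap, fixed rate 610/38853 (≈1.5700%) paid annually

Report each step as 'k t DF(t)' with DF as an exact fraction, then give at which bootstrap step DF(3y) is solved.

step 1 [1y] zero: DF = P = 9931/10000 ≈ 0.993100
step 2 [2y] zero: DF = P = 4931/5000 ≈ 0.986200
step 3 [3y] swap r/1=110/9821: DF=(1 − 110/9821·(0.993100+0.986200))/(1+110/9821) = 967/1000 ≈ 0.967000
step 4 [4y] swap r/1=610/38853: DF=(1 − 610/38853·(0.993100+0.986200+0.967000))/(1+610/38853) = 939/1000 ≈ 0.939000

1 1 9931/10000
2 2 4931/5000
3 3 967/1000
4 4 939/1000
DF(3y) is solved at step 3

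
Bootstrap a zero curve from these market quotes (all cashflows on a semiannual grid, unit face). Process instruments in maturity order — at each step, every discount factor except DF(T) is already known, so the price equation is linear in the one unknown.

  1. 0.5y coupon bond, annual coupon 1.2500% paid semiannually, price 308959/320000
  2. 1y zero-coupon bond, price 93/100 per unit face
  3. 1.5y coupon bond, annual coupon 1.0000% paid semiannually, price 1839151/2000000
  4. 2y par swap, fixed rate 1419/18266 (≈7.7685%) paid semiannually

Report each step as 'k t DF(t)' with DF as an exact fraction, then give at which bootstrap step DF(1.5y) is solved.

1 1/2 1919/2000
2 1 93/100
3 3/2 566/625
4 2 8581/10000
DF(1.5y) is solved at step 3

step 1 [0.5y] bond c/2=1/160: DF=(308959/320000 − 1/160·(0))/(1+1/160) = 1919/2000 ≈ 0.959500
step 2 [1y] zero: DF = P = 93/100 ≈ 0.930000
step 3 [1.5y] bond c/2=1/200: DF=(1839151/2000000 − 1/200·(0.959500+0.930000))/(1+1/200) = 566/625 ≈ 0.905600
step 4 [2y] swap r/2=1419/36532: DF=(1 − 1419/36532·(0.959500+0.930000+0.905600))/(1+1419/36532) = 8581/10000 ≈ 0.858100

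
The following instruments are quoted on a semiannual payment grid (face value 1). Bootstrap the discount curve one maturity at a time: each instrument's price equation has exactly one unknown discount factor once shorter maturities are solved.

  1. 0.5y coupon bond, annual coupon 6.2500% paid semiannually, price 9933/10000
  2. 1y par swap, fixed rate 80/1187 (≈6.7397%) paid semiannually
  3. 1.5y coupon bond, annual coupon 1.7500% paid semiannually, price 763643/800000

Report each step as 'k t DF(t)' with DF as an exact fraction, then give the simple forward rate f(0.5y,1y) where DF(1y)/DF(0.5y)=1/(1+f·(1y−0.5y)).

1 1/2 602/625
2 1 117/125
3 3/2 4649/5000
f(0.5y,1y) = ((602/625)/(117/125) − 1)/(1/2) = 34/585 ≈ 5.8120%

step 1 [0.5y] bond c/2=1/32: DF=(9933/10000 − 1/32·(0))/(1+1/32) = 602/625 ≈ 0.963200
step 2 [1y] swap r/2=40/1187: DF=(1 − 40/1187·(0.963200))/(1+40/1187) = 117/125 ≈ 0.936000
step 3 [1.5y] bond c/2=7/800: DF=(763643/800000 − 7/800·(0.963200+0.936000))/(1+7/800) = 4649/5000 ≈ 0.929800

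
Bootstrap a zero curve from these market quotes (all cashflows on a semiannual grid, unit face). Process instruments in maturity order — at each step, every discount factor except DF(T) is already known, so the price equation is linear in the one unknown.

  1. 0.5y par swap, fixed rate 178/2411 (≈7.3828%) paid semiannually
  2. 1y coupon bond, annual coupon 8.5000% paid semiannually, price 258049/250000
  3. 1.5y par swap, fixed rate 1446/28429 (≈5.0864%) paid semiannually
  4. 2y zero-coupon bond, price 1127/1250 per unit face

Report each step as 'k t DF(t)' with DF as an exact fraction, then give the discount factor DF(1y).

1 1/2 2411/2500
2 1 2377/2500
3 3/2 9277/10000
4 2 1127/1250
DF(1y) = 2377/2500 ≈ 0.950800

step 1 [0.5y] swap r/2=89/2411: DF=(1 − 89/2411·(0))/(1+89/2411) = 2411/2500 ≈ 0.964400
step 2 [1y] bond c/2=17/400: DF=(258049/250000 − 17/400·(0.964400))/(1+17/400) = 2377/2500 ≈ 0.950800
step 3 [1.5y] swap r/2=723/28429: DF=(1 − 723/28429·(0.964400+0.950800))/(1+723/28429) = 9277/10000 ≈ 0.927700
step 4 [2y] zero: DF = P = 1127/1250 ≈ 0.901600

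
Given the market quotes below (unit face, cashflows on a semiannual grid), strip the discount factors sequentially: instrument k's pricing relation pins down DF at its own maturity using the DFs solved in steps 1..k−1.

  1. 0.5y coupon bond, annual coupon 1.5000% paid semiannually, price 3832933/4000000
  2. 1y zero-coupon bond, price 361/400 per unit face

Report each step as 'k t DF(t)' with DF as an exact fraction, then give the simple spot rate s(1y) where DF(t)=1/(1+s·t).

1 1/2 9511/10000
2 1 361/400
s(1y) = (1/(361/400) − 1)/(1) = 39/361 ≈ 10.8033%

step 1 [0.5y] bond c/2=3/400: DF=(3832933/4000000 − 3/400·(0))/(1+3/400) = 9511/10000 ≈ 0.951100
step 2 [1y] zero: DF = P = 361/400 ≈ 0.902500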